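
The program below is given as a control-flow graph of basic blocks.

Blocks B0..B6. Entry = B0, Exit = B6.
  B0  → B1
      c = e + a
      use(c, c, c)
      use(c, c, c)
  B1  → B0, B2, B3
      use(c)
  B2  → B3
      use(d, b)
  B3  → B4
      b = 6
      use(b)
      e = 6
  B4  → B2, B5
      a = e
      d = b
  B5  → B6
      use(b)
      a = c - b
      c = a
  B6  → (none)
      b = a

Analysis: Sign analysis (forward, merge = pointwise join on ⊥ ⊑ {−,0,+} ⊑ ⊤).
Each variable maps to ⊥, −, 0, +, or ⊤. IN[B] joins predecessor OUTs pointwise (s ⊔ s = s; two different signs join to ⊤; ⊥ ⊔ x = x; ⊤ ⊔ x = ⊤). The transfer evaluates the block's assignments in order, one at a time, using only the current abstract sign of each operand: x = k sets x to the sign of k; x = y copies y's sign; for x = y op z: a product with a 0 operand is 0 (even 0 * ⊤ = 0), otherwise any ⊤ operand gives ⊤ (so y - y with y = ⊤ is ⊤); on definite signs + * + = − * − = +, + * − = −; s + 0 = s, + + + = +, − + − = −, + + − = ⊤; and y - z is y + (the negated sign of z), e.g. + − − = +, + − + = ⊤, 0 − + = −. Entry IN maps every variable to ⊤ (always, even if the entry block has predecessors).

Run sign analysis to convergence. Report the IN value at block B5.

Answer: {a: +, b: +, c: ⊤, d: +, e: +, f: ⊤}

Derivation:
Converged values:
  B0:  IN=(all ⊤)  OUT=(all ⊤)
  B1:  IN=(all ⊤)  OUT=(all ⊤)
  B2:  IN=(all ⊤)  OUT=(all ⊤)
  B3:  IN=(all ⊤)  OUT={b:+, e:+; rest ⊤}
  B4:  IN={b:+, e:+; rest ⊤}  OUT={a:+, b:+, d:+, e:+; rest ⊤}
  B5:  IN={a:+, b:+, d:+, e:+; rest ⊤}  OUT={b:+, d:+, e:+; rest ⊤}
  B6:  IN={b:+, d:+, e:+; rest ⊤}  OUT={d:+, e:+; rest ⊤}

Merge at B5: IN[B5] = OUT[B4] = {a: +, b: +, c: ⊤, d: +, e: +, f: ⊤}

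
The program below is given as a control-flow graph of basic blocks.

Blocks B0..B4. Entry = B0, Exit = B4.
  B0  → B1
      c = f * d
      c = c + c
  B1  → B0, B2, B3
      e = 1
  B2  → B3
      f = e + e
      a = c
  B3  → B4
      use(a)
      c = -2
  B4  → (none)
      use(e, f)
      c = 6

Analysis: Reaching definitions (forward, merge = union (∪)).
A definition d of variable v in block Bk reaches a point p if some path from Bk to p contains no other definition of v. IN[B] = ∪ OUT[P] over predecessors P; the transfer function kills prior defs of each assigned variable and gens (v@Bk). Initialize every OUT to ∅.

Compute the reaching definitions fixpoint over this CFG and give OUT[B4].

Answer: {a@B2, c@B4, e@B1, f@B2}

Derivation:
Converged values:
  B0: | IN={c@B0, e@B1} | OUT={c@B0, e@B1}
  B1: | IN={c@B0, e@B1} | OUT={c@B0, e@B1}
  B2: | IN={c@B0, e@B1} | OUT={a@B2, c@B0, e@B1, f@B2}
  B3: | IN={a@B2, c@B0, e@B1, f@B2} | OUT={a@B2, c@B3, e@B1, f@B2}
  B4: | IN={a@B2, c@B3, e@B1, f@B2} | OUT={a@B2, c@B4, e@B1, f@B2}

Merge at B4: IN[B4] = OUT[B3] = {a@B2, c@B3, e@B1, f@B2}
Applying B4's transfer function to that IN value gives OUT[B4] (row B4 above).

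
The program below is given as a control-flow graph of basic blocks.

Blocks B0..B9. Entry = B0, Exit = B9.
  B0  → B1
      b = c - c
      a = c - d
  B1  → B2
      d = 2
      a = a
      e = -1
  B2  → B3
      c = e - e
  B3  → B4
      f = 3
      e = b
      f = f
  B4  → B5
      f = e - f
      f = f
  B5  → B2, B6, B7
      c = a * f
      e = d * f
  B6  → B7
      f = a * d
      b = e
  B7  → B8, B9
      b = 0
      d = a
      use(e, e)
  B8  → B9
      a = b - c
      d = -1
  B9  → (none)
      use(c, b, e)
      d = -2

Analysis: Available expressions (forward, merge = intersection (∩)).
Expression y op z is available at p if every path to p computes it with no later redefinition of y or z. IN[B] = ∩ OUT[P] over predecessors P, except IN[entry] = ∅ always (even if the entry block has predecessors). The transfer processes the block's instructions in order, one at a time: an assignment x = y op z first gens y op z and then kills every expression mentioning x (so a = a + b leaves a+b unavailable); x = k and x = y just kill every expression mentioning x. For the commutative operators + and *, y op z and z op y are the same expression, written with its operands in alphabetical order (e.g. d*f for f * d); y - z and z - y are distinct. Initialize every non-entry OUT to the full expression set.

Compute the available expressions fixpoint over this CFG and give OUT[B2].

Per-block solution:
  B0:   IN={}   OUT={c-c, c-d}
  B1:   IN={c-c, c-d}   OUT={c-c}
  B2:   IN={}   OUT={e-e}
  B3:   IN={e-e}   OUT={}
  B4:   IN={}   OUT={}
  B5:   IN={}   OUT={a*f, d*f}
  B6:   IN={a*f, d*f}   OUT={a*d}
  B7:   IN={}   OUT={}
  B8:   IN={}   OUT={b-c}
  B9:   IN={}   OUT={}

Merge at B2: IN[B2] = OUT[B1] ∩ OUT[B5] = {}
Applying B2's transfer function to that IN value gives OUT[B2] (row B2 above).

Answer: {e-e}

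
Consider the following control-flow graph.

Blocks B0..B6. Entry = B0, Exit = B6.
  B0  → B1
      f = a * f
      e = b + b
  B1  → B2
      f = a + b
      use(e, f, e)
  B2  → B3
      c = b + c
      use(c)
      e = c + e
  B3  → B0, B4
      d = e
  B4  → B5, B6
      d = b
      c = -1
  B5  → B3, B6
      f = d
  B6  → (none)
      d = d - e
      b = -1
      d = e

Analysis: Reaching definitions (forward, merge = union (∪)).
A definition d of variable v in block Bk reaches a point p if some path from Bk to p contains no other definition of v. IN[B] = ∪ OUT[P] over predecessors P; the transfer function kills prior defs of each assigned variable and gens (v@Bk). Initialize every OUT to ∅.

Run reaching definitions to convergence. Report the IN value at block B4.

Fixpoint table:
  B0:   IN={c@B2, c@B4, d@B3, e@B2, f@B1, f@B5}   OUT={c@B2, c@B4, d@B3, e@B0, f@B0}
  B1:   IN={c@B2, c@B4, d@B3, e@B0, f@B0}   OUT={c@B2, c@B4, d@B3, e@B0, f@B1}
  B2:   IN={c@B2, c@B4, d@B3, e@B0, f@B1}   OUT={c@B2, d@B3, e@B2, f@B1}
  B3:   IN={c@B2, c@B4, d@B3, d@B4, e@B2, f@B1, f@B5}   OUT={c@B2, c@B4, d@B3, e@B2, f@B1, f@B5}
  B4:   IN={c@B2, c@B4, d@B3, e@B2, f@B1, f@B5}   OUT={c@B4, d@B4, e@B2, f@B1, f@B5}
  B5:   IN={c@B4, d@B4, e@B2, f@B1, f@B5}   OUT={c@B4, d@B4, e@B2, f@B5}
  B6:   IN={c@B4, d@B4, e@B2, f@B1, f@B5}   OUT={b@B6, c@B4, d@B6, e@B2, f@B1, f@B5}

Merge at B4: IN[B4] = OUT[B3] = {c@B2, c@B4, d@B3, e@B2, f@B1, f@B5}

Answer: {c@B2, c@B4, d@B3, e@B2, f@B1, f@B5}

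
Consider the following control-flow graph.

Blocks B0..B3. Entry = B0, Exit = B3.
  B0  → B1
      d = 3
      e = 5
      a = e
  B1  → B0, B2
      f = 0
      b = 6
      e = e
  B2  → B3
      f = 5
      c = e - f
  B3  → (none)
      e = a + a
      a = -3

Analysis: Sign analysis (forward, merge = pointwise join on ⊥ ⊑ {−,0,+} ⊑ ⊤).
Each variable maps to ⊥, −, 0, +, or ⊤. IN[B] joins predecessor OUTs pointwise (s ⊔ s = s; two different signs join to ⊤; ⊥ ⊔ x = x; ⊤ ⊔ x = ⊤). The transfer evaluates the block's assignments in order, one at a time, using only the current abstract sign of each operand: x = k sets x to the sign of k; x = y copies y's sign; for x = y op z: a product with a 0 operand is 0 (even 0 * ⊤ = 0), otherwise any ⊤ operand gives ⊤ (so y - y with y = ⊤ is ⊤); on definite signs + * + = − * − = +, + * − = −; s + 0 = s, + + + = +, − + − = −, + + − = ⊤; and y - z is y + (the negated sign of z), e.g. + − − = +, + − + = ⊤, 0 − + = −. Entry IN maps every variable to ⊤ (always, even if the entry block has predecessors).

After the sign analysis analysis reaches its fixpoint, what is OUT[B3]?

Answer: {a: -, b: +, c: ⊤, d: +, e: +, f: +}

Derivation:
Per-block solution:
  B0:  IN=(all ⊤)  OUT={a:+, d:+, e:+; rest ⊤}
  B1:  IN={a:+, d:+, e:+; rest ⊤}  OUT={a:+, b:+, d:+, e:+, f:0; rest ⊤}
  B2:  IN={a:+, b:+, d:+, e:+, f:0; rest ⊤}  OUT={a:+, b:+, d:+, e:+, f:+; rest ⊤}
  B3:  IN={a:+, b:+, d:+, e:+, f:+; rest ⊤}  OUT={a:-, b:+, d:+, e:+, f:+; rest ⊤}

Merge at B3: IN[B3] = OUT[B2] = {a: +, b: +, c: ⊤, d: +, e: +, f: +}
Applying B3's transfer function to that IN value gives OUT[B3] (row B3 above).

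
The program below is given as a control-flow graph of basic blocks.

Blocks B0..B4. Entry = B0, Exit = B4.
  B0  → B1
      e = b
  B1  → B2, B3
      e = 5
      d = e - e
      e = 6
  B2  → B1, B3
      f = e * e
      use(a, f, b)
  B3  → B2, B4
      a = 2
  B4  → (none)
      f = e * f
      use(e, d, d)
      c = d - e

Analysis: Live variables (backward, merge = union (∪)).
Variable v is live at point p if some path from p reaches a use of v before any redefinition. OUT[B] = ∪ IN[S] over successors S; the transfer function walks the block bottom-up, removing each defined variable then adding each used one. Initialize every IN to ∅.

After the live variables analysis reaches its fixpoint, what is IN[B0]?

Per-block solution:
  B0:   IN={a, b, f}   OUT={a, b, f}
  B1:   IN={a, b, f}   OUT={a, b, d, e, f}
  B2:   IN={a, b, d, e}   OUT={a, b, d, e, f}
  B3:   IN={b, d, e, f}   OUT={a, b, d, e, f}
  B4:   IN={d, e, f}   OUT={}

Merge at B0: OUT[B0] = IN[B1] = {a, b, f}
Applying B0's transfer function to that OUT value gives IN[B0] (row B0 above).

Answer: {a, b, f}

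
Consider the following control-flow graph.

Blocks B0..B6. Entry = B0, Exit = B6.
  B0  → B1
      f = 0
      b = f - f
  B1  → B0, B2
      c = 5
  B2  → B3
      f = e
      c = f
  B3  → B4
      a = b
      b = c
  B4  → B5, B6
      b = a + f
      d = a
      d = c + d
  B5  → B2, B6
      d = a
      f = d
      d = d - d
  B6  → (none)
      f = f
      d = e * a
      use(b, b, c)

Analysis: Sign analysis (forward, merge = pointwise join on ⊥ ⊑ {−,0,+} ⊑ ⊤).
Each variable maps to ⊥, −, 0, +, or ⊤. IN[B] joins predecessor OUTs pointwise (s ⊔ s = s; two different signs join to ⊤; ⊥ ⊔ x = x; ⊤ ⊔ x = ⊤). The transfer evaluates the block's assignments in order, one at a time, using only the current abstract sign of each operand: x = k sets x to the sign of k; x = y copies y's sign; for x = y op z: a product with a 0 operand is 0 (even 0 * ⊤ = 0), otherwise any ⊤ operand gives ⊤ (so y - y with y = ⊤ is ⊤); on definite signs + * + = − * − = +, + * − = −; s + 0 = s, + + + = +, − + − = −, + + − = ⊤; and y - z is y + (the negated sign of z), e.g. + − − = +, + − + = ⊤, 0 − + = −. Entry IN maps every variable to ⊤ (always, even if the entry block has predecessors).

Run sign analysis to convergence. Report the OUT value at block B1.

Answer: {a: ⊤, b: 0, c: +, d: ⊤, e: ⊤, f: 0}

Derivation:
Converged values:
  B0:   IN=(all ⊤)   OUT={b:0, f:0; rest ⊤}
  B1:   IN={b:0, f:0; rest ⊤}   OUT={b:0, c:+, f:0; rest ⊤}
  B2:   IN=(all ⊤)   OUT=(all ⊤)
  B3:   IN=(all ⊤)   OUT=(all ⊤)
  B4:   IN=(all ⊤)   OUT=(all ⊤)
  B5:   IN=(all ⊤)   OUT=(all ⊤)
  B6:   IN=(all ⊤)   OUT=(all ⊤)

Merge at B1: IN[B1] = OUT[B0] = {a: ⊤, b: 0, c: ⊤, d: ⊤, e: ⊤, f: 0}
Applying B1's transfer function to that IN value gives OUT[B1] (row B1 above).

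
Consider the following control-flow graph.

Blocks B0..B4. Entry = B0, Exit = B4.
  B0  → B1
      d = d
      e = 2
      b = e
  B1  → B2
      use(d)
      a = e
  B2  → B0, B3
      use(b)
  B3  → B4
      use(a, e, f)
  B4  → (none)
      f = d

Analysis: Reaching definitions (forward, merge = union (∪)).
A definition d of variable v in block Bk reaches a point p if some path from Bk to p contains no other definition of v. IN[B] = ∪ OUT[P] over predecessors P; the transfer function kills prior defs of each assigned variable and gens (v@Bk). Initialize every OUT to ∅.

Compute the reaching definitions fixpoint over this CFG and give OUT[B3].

Converged values:
  B0:  IN={a@B1, b@B0, d@B0, e@B0}  OUT={a@B1, b@B0, d@B0, e@B0}
  B1:  IN={a@B1, b@B0, d@B0, e@B0}  OUT={a@B1, b@B0, d@B0, e@B0}
  B2:  IN={a@B1, b@B0, d@B0, e@B0}  OUT={a@B1, b@B0, d@B0, e@B0}
  B3:  IN={a@B1, b@B0, d@B0, e@B0}  OUT={a@B1, b@B0, d@B0, e@B0}
  B4:  IN={a@B1, b@B0, d@B0, e@B0}  OUT={a@B1, b@B0, d@B0, e@B0, f@B4}

Merge at B3: IN[B3] = OUT[B2] = {a@B1, b@B0, d@B0, e@B0}
Applying B3's transfer function to that IN value gives OUT[B3] (row B3 above).

Answer: {a@B1, b@B0, d@B0, e@B0}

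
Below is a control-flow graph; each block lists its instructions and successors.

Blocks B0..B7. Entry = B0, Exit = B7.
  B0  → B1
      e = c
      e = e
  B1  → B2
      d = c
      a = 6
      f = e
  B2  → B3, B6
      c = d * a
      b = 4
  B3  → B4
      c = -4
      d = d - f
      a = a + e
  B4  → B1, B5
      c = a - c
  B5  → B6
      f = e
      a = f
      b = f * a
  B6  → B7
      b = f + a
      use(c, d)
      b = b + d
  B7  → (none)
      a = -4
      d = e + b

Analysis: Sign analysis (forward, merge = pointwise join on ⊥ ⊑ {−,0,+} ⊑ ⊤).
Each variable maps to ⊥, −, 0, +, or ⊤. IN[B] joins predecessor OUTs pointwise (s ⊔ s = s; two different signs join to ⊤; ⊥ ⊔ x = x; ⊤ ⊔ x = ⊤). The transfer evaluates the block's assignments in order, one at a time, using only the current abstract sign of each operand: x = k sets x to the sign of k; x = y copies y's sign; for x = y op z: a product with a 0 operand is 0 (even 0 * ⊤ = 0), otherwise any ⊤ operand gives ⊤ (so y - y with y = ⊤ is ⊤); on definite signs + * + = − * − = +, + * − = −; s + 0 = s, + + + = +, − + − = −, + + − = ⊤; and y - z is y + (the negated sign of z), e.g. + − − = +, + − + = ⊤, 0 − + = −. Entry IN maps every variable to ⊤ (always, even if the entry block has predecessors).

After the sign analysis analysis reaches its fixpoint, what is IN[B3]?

Answer: {a: +, b: +, c: ⊤, d: ⊤, e: ⊤, f: ⊤}

Derivation:
Converged values:
  B0:  IN=(all ⊤)  OUT=(all ⊤)
  B1:  IN=(all ⊤)  OUT={a:+; rest ⊤}
  B2:  IN={a:+; rest ⊤}  OUT={a:+, b:+; rest ⊤}
  B3:  IN={a:+, b:+; rest ⊤}  OUT={b:+, c:-; rest ⊤}
  B4:  IN={b:+, c:-; rest ⊤}  OUT={b:+; rest ⊤}
  B5:  IN={b:+; rest ⊤}  OUT=(all ⊤)
  B6:  IN=(all ⊤)  OUT=(all ⊤)
  B7:  IN=(all ⊤)  OUT={a:-; rest ⊤}

Merge at B3: IN[B3] = OUT[B2] = {a: +, b: +, c: ⊤, d: ⊤, e: ⊤, f: ⊤}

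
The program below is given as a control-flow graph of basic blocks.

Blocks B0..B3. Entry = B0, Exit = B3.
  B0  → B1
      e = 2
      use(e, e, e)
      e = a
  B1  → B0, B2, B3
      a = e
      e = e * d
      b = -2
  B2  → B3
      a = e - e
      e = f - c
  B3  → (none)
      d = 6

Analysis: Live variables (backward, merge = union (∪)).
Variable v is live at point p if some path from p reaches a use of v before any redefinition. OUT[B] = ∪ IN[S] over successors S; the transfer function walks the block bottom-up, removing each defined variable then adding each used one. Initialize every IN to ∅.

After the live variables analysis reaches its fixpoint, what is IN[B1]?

Answer: {c, d, e, f}

Working:
Per-block solution:
  B0:   IN={a, c, d, f}   OUT={c, d, e, f}
  B1:   IN={c, d, e, f}   OUT={a, c, d, e, f}
  B2:   IN={c, e, f}   OUT={}
  B3:   IN={}   OUT={}

Merge at B1: OUT[B1] = IN[B0] ⊔ IN[B2] ⊔ IN[B3] = {a, c, d, e, f}
Applying B1's transfer function to that OUT value gives IN[B1] (row B1 above).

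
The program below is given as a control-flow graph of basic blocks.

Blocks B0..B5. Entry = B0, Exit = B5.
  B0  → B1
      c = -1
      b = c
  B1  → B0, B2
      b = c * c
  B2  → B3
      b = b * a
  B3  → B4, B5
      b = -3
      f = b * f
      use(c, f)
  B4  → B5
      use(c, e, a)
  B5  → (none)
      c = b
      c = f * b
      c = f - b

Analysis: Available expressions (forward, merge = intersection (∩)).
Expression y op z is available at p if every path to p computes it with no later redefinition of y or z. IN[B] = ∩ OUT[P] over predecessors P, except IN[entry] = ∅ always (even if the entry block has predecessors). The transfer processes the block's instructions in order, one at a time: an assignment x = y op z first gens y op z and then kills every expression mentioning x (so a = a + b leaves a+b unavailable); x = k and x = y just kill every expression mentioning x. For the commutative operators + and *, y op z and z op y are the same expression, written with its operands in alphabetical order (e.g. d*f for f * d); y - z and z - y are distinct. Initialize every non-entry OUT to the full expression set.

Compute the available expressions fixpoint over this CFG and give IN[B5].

Per-block solution:
  B0: | IN={} | OUT={}
  B1: | IN={} | OUT={c*c}
  B2: | IN={c*c} | OUT={c*c}
  B3: | IN={c*c} | OUT={c*c}
  B4: | IN={c*c} | OUT={c*c}
  B5: | IN={c*c} | OUT={b*f, f-b}

Merge at B5: IN[B5] = OUT[B3] ∩ OUT[B4] = {c*c}

Answer: {c*c}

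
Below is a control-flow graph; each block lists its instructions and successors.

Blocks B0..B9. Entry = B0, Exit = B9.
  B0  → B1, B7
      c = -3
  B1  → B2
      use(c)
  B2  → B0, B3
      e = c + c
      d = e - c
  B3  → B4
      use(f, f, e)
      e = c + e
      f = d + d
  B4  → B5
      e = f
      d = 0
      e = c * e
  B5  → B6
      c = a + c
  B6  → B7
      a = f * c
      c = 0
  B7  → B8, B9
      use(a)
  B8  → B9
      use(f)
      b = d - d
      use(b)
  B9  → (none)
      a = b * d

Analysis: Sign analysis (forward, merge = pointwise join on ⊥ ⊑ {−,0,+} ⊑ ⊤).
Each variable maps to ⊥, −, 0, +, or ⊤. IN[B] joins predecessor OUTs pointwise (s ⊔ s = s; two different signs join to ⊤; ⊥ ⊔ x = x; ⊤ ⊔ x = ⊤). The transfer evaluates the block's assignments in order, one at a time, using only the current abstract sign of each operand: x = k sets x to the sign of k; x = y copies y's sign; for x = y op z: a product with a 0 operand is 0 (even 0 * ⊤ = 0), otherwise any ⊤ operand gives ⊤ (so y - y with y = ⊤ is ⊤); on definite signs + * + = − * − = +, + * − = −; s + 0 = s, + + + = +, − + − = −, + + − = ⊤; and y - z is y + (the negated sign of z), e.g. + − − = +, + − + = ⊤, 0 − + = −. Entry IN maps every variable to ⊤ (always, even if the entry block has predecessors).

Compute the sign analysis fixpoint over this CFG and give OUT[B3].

Answer: {a: ⊤, b: ⊤, c: -, d: ⊤, e: -, f: ⊤}

Working:
Converged values:
  B0:   IN=(all ⊤)   OUT={c:-; rest ⊤}
  B1:   IN={c:-; rest ⊤}   OUT={c:-; rest ⊤}
  B2:   IN={c:-; rest ⊤}   OUT={c:-, e:-; rest ⊤}
  B3:   IN={c:-, e:-; rest ⊤}   OUT={c:-, e:-; rest ⊤}
  B4:   IN={c:-, e:-; rest ⊤}   OUT={c:-, d:0; rest ⊤}
  B5:   IN={c:-, d:0; rest ⊤}   OUT={d:0; rest ⊤}
  B6:   IN={d:0; rest ⊤}   OUT={c:0, d:0; rest ⊤}
  B7:   IN=(all ⊤)   OUT=(all ⊤)
  B8:   IN=(all ⊤)   OUT=(all ⊤)
  B9:   IN=(all ⊤)   OUT=(all ⊤)

Merge at B3: IN[B3] = OUT[B2] = {a: ⊤, b: ⊤, c: -, d: ⊤, e: -, f: ⊤}
Applying B3's transfer function to that IN value gives OUT[B3] (row B3 above).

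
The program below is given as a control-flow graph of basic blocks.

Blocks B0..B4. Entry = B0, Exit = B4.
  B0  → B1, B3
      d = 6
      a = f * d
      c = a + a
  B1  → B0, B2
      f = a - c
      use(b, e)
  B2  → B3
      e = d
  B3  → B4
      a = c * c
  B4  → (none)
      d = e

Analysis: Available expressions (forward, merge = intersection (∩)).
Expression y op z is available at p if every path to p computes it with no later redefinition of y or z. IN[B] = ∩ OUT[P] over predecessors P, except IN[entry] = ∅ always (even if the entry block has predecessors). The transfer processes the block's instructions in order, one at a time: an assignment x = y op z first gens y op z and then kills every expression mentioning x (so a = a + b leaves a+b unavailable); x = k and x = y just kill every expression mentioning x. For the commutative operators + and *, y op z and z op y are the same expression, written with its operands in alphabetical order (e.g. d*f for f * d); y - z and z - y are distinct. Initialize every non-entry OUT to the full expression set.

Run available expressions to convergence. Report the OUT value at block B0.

Per-block solution:
  B0:   IN={}   OUT={a+a, d*f}
  B1:   IN={a+a, d*f}   OUT={a+a, a-c}
  B2:   IN={a+a, a-c}   OUT={a+a, a-c}
  B3:   IN={a+a}   OUT={c*c}
  B4:   IN={c*c}   OUT={c*c}

Merge at B0 (entry node, so the boundary value {} is joined with the incoming edge(s)): IN[B0] = {} ∩ OUT[B1] = {}
Applying B0's transfer function to that IN value gives OUT[B0] (row B0 above).

Answer: {a+a, d*f}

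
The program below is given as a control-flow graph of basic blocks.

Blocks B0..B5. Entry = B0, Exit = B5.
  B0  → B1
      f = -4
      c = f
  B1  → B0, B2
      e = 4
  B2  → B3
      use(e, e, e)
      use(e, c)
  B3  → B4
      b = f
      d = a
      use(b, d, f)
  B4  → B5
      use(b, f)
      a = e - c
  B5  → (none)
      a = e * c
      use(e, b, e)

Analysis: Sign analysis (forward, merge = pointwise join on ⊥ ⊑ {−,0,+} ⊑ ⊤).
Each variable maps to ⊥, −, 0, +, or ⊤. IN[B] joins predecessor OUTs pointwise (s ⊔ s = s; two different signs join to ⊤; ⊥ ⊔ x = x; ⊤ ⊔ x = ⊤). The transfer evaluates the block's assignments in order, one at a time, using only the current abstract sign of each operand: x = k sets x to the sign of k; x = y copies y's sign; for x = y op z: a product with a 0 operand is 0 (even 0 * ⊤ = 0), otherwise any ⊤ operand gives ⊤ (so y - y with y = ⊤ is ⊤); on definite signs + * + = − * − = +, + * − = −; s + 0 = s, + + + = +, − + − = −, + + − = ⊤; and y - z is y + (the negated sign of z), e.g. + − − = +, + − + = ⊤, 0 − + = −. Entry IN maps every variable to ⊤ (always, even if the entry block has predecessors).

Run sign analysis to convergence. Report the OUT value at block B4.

Answer: {a: +, b: -, c: -, d: ⊤, e: +, f: -}

Trace:
Per-block solution:
  B0: | IN=(all ⊤) | OUT={c:-, f:-; rest ⊤}
  B1: | IN={c:-, f:-; rest ⊤} | OUT={c:-, e:+, f:-; rest ⊤}
  B2: | IN={c:-, e:+, f:-; rest ⊤} | OUT={c:-, e:+, f:-; rest ⊤}
  B3: | IN={c:-, e:+, f:-; rest ⊤} | OUT={b:-, c:-, e:+, f:-; rest ⊤}
  B4: | IN={b:-, c:-, e:+, f:-; rest ⊤} | OUT={a:+, b:-, c:-, e:+, f:-; rest ⊤}
  B5: | IN={a:+, b:-, c:-, e:+, f:-; rest ⊤} | OUT={a:-, b:-, c:-, e:+, f:-; rest ⊤}

Merge at B4: IN[B4] = OUT[B3] = {a: ⊤, b: -, c: -, d: ⊤, e: +, f: -}
Applying B4's transfer function to that IN value gives OUT[B4] (row B4 above).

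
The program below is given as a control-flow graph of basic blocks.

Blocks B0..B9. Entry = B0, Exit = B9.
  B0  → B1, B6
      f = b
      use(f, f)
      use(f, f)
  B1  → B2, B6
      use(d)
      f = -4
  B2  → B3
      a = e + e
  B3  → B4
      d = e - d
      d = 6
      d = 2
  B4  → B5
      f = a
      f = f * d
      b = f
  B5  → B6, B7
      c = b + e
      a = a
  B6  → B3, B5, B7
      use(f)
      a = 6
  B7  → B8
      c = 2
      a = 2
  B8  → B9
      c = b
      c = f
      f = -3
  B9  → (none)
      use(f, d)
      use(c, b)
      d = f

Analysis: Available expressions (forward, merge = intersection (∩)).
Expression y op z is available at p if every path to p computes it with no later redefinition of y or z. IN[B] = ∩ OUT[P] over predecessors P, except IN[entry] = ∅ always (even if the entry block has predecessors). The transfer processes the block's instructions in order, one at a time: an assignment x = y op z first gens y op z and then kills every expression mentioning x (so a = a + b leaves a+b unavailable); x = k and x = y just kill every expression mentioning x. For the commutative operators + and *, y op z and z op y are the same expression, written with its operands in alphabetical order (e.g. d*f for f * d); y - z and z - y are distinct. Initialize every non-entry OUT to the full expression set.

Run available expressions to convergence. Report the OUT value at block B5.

Converged values:
  B0: | IN={} | OUT={}
  B1: | IN={} | OUT={}
  B2: | IN={} | OUT={e+e}
  B3: | IN={} | OUT={}
  B4: | IN={} | OUT={}
  B5: | IN={} | OUT={b+e}
  B6: | IN={} | OUT={}
  B7: | IN={} | OUT={}
  B8: | IN={} | OUT={}
  B9: | IN={} | OUT={}

Merge at B5: IN[B5] = OUT[B4] ∩ OUT[B6] = {}
Applying B5's transfer function to that IN value gives OUT[B5] (row B5 above).

Answer: {b+e}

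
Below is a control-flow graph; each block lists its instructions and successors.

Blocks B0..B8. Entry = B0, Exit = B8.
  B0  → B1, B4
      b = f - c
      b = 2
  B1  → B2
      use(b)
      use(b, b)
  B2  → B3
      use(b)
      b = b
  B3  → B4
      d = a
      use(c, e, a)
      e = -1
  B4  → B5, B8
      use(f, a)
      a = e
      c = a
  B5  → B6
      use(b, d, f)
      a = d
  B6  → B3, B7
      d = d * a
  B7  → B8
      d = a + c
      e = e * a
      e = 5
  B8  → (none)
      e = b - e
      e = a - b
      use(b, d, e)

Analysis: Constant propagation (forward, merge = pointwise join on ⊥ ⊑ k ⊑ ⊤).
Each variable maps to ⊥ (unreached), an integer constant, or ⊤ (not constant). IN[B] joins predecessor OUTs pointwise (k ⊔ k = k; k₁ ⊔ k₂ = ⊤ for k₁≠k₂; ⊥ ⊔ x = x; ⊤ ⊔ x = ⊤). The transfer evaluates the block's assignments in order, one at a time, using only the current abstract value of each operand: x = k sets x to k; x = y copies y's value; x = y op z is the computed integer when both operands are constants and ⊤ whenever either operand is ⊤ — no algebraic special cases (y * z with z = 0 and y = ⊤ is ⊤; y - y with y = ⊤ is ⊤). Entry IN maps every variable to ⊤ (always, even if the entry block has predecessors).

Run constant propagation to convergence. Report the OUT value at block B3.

Fixpoint table:
  B0:   IN=(all ⊤)   OUT={b:2; rest ⊤}
  B1:   IN={b:2; rest ⊤}   OUT={b:2; rest ⊤}
  B2:   IN={b:2; rest ⊤}   OUT={b:2; rest ⊤}
  B3:   IN={b:2; rest ⊤}   OUT={b:2, e:-1; rest ⊤}
  B4:   IN={b:2; rest ⊤}   OUT={b:2; rest ⊤}
  B5:   IN={b:2; rest ⊤}   OUT={b:2; rest ⊤}
  B6:   IN={b:2; rest ⊤}   OUT={b:2; rest ⊤}
  B7:   IN={b:2; rest ⊤}   OUT={b:2, e:5; rest ⊤}
  B8:   IN={b:2; rest ⊤}   OUT={b:2; rest ⊤}

Merge at B3: IN[B3] = OUT[B2] ⊔ OUT[B6] = {a: ⊤, b: 2, c: ⊤, d: ⊤, e: ⊤, f: ⊤}
Applying B3's transfer function to that IN value gives OUT[B3] (row B3 above).

Answer: {a: ⊤, b: 2, c: ⊤, d: ⊤, e: -1, f: ⊤}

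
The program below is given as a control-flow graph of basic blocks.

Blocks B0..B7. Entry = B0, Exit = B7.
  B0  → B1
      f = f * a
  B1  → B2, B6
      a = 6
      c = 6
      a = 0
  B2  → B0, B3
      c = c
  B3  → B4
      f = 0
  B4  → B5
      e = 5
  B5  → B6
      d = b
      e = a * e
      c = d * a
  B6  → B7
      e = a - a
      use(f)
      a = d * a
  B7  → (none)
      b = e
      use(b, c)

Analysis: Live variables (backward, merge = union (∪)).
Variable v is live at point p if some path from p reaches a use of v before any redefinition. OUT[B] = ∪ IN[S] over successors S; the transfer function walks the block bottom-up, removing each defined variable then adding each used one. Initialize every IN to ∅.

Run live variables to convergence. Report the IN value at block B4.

Converged values:
  B0: | IN={a, b, d, f} | OUT={b, d, f}
  B1: | IN={b, d, f} | OUT={a, b, c, d, f}
  B2: | IN={a, b, c, d, f} | OUT={a, b, d, f}
  B3: | IN={a, b} | OUT={a, b, f}
  B4: | IN={a, b, f} | OUT={a, b, e, f}
  B5: | IN={a, b, e, f} | OUT={a, c, d, f}
  B6: | IN={a, c, d, f} | OUT={c, e}
  B7: | IN={c, e} | OUT={}

Merge at B4: OUT[B4] = IN[B5] = {a, b, e, f}
Applying B4's transfer function to that OUT value gives IN[B4] (row B4 above).

Answer: {a, b, f}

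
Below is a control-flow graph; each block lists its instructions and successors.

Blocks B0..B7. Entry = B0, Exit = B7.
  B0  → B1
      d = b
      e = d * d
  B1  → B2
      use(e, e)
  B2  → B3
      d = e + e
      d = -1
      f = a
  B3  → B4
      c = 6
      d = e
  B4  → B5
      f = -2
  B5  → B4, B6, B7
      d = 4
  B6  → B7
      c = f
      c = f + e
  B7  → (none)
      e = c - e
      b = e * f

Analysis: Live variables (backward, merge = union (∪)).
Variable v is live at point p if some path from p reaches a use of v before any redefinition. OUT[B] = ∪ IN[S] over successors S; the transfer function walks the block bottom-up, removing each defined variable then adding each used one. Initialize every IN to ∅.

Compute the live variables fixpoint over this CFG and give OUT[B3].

Per-block solution:
  B0: | IN={a, b} | OUT={a, e}
  B1: | IN={a, e} | OUT={a, e}
  B2: | IN={a, e} | OUT={e}
  B3: | IN={e} | OUT={c, e}
  B4: | IN={c, e} | OUT={c, e, f}
  B5: | IN={c, e, f} | OUT={c, e, f}
  B6: | IN={e, f} | OUT={c, e, f}
  B7: | IN={c, e, f} | OUT={}

Merge at B3: OUT[B3] = IN[B4] = {c, e}

Answer: {c, e}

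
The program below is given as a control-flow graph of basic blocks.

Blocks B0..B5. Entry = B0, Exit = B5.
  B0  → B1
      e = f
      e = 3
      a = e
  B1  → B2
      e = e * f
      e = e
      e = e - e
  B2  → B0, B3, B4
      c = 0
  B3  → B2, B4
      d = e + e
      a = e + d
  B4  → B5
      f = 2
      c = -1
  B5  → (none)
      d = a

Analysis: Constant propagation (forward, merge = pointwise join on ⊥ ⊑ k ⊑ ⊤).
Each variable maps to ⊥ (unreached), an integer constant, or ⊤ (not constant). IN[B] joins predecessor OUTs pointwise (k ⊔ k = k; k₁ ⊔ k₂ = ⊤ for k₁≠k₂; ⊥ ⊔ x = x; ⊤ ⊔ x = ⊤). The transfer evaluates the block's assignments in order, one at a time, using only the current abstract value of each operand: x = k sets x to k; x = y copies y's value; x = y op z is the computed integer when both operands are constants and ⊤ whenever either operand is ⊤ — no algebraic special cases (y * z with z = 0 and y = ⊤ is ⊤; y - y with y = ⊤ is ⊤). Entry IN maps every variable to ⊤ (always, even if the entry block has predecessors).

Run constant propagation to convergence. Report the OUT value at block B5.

Answer: {a: ⊤, b: ⊤, c: -1, d: ⊤, e: ⊤, f: 2}

Working:
Per-block solution:
  B0:   IN=(all ⊤)   OUT={a:3, e:3; rest ⊤}
  B1:   IN={a:3, e:3; rest ⊤}   OUT={a:3; rest ⊤}
  B2:   IN=(all ⊤)   OUT={c:0; rest ⊤}
  B3:   IN={c:0; rest ⊤}   OUT={c:0; rest ⊤}
  B4:   IN={c:0; rest ⊤}   OUT={c:-1, f:2; rest ⊤}
  B5:   IN={c:-1, f:2; rest ⊤}   OUT={c:-1, f:2; rest ⊤}

Merge at B5: IN[B5] = OUT[B4] = {a: ⊤, b: ⊤, c: -1, d: ⊤, e: ⊤, f: 2}
Applying B5's transfer function to that IN value gives OUT[B5] (row B5 above).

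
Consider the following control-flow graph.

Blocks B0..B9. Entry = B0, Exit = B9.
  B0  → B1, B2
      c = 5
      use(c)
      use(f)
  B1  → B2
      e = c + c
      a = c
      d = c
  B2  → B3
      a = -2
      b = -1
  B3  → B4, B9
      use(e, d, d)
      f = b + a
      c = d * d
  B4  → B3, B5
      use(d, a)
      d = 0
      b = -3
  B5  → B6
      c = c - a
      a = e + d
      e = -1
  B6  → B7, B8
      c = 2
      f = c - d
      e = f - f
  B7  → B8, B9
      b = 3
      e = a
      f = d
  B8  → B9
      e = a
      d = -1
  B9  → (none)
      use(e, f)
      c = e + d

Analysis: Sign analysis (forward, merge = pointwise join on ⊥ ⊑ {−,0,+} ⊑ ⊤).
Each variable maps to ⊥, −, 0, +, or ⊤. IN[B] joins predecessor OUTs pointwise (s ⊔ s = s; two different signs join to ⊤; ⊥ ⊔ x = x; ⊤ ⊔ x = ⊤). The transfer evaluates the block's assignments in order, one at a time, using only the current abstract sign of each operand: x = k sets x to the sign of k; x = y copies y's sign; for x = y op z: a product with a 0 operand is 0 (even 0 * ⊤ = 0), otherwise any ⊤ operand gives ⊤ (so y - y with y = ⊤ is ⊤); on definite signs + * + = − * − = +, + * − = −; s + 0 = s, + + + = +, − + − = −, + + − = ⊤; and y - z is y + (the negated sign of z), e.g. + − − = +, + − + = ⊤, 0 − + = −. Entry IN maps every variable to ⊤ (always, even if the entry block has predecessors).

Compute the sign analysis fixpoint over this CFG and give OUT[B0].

Answer: {a: ⊤, b: ⊤, c: +, d: ⊤, e: ⊤, f: ⊤}

Working:
Converged values:
  B0:   IN=(all ⊤)   OUT={c:+; rest ⊤}
  B1:   IN={c:+; rest ⊤}   OUT={a:+, c:+, d:+, e:+; rest ⊤}
  B2:   IN={c:+; rest ⊤}   OUT={a:-, b:-, c:+; rest ⊤}
  B3:   IN={a:-, b:-; rest ⊤}   OUT={a:-, b:-, f:-; rest ⊤}
  B4:   IN={a:-, b:-, f:-; rest ⊤}   OUT={a:-, b:-, d:0, f:-; rest ⊤}
  B5:   IN={a:-, b:-, d:0, f:-; rest ⊤}   OUT={b:-, d:0, e:-, f:-; rest ⊤}
  B6:   IN={b:-, d:0, e:-, f:-; rest ⊤}   OUT={b:-, c:+, d:0, f:+; rest ⊤}
  B7:   IN={b:-, c:+, d:0, f:+; rest ⊤}   OUT={b:+, c:+, d:0, f:0; rest ⊤}
  B8:   IN={c:+, d:0; rest ⊤}   OUT={c:+, d:-; rest ⊤}
  B9:   IN=(all ⊤)   OUT=(all ⊤)

B0 is the boundary node: IN[B0] = {a: ⊤, b: ⊤, c: ⊤, d: ⊤, e: ⊤, f: ⊤}
Applying B0's transfer function to that IN value gives OUT[B0] (row B0 above).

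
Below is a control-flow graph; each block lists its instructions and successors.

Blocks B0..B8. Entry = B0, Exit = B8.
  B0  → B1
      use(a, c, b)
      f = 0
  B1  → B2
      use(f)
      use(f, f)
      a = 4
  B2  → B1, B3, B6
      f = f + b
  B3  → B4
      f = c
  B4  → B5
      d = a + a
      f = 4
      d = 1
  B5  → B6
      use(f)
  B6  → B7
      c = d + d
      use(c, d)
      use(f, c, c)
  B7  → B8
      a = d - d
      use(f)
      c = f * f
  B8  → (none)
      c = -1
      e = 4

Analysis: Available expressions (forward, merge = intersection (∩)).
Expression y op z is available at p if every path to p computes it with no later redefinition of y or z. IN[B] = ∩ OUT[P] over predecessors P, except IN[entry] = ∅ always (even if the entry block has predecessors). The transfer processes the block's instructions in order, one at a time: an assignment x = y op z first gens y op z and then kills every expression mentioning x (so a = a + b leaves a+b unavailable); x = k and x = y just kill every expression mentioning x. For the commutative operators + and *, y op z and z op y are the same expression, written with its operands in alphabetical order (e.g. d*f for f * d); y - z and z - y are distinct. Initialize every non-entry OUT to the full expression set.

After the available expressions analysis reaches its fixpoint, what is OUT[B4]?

Answer: {a+a}

Working:
Fixpoint table:
  B0: | IN={} | OUT={}
  B1: | IN={} | OUT={}
  B2: | IN={} | OUT={}
  B3: | IN={} | OUT={}
  B4: | IN={} | OUT={a+a}
  B5: | IN={a+a} | OUT={a+a}
  B6: | IN={} | OUT={d+d}
  B7: | IN={d+d} | OUT={d+d, d-d, f*f}
  B8: | IN={d+d, d-d, f*f} | OUT={d+d, d-d, f*f}

Merge at B4: IN[B4] = OUT[B3] = {}
Applying B4's transfer function to that IN value gives OUT[B4] (row B4 above).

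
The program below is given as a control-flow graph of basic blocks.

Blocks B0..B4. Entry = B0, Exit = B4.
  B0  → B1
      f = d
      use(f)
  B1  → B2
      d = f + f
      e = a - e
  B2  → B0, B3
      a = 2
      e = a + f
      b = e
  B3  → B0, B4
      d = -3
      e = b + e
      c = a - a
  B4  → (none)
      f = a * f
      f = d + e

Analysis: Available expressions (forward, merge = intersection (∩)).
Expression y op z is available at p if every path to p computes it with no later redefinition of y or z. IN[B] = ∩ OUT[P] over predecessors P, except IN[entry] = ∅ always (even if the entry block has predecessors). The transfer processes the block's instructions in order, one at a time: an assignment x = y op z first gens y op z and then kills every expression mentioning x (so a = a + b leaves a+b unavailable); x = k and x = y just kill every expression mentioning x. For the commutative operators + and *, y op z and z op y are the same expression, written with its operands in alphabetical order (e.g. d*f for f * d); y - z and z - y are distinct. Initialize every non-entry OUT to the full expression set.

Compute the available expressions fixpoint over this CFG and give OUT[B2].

Answer: {a+f, f+f}

Derivation:
Per-block solution:
  B0: | IN={} | OUT={}
  B1: | IN={} | OUT={f+f}
  B2: | IN={f+f} | OUT={a+f, f+f}
  B3: | IN={a+f, f+f} | OUT={a+f, a-a, f+f}
  B4: | IN={a+f, a-a, f+f} | OUT={a-a, d+e}

Merge at B2: IN[B2] = OUT[B1] = {f+f}
Applying B2's transfer function to that IN value gives OUT[B2] (row B2 above).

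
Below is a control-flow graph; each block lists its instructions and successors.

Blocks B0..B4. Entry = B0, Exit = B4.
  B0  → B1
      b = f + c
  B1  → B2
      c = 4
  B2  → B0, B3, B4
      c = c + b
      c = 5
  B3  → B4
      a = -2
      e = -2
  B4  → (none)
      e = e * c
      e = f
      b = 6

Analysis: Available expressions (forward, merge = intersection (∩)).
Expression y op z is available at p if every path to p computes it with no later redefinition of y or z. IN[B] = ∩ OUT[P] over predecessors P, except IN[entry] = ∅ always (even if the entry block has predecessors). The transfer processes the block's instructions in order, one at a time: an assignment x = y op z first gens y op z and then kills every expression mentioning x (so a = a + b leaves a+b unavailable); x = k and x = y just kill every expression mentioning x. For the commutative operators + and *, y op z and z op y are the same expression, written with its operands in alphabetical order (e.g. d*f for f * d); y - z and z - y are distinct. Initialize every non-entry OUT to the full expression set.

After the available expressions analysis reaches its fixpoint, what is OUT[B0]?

Answer: {c+f}

Derivation:
Fixpoint table:
  B0:  IN={}  OUT={c+f}
  B1:  IN={c+f}  OUT={}
  B2:  IN={}  OUT={}
  B3:  IN={}  OUT={}
  B4:  IN={}  OUT={}

Merge at B0 (entry node, so the boundary value {} is joined with the incoming edge(s)): IN[B0] = {} ∩ OUT[B2] = {}
Applying B0's transfer function to that IN value gives OUT[B0] (row B0 above).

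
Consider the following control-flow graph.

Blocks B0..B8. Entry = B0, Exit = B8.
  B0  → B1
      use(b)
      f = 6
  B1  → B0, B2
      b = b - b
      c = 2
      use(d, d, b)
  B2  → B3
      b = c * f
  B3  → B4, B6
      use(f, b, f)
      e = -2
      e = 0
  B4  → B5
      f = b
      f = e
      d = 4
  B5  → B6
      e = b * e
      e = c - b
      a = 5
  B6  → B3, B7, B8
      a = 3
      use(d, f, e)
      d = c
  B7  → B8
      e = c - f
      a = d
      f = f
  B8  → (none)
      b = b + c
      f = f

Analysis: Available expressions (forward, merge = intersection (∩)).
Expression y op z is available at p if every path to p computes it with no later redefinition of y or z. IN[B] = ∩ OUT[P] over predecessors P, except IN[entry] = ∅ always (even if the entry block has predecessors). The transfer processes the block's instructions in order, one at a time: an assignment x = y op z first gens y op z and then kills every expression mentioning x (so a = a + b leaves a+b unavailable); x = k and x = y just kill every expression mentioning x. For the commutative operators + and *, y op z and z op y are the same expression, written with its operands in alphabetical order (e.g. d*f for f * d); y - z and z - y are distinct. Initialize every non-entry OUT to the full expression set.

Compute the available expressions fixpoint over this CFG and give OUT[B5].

Answer: {c-b}

Trace:
Fixpoint table:
  B0:   IN={}   OUT={}
  B1:   IN={}   OUT={}
  B2:   IN={}   OUT={c*f}
  B3:   IN={}   OUT={}
  B4:   IN={}   OUT={}
  B5:   IN={}   OUT={c-b}
  B6:   IN={}   OUT={}
  B7:   IN={}   OUT={}
  B8:   IN={}   OUT={}

Merge at B5: IN[B5] = OUT[B4] = {}
Applying B5's transfer function to that IN value gives OUT[B5] (row B5 above).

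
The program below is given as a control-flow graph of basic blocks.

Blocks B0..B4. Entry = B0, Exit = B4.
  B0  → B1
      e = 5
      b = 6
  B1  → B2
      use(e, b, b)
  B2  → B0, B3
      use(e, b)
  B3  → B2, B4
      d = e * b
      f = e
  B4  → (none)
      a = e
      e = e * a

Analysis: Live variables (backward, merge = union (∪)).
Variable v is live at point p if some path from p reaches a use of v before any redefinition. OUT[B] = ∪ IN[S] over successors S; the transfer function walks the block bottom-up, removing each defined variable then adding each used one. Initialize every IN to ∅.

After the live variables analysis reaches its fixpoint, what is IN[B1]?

Answer: {b, e}

Derivation:
Converged values:
  B0:   IN={}   OUT={b, e}
  B1:   IN={b, e}   OUT={b, e}
  B2:   IN={b, e}   OUT={b, e}
  B3:   IN={b, e}   OUT={b, e}
  B4:   IN={e}   OUT={}

Merge at B1: OUT[B1] = IN[B2] = {b, e}
Applying B1's transfer function to that OUT value gives IN[B1] (row B1 above).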